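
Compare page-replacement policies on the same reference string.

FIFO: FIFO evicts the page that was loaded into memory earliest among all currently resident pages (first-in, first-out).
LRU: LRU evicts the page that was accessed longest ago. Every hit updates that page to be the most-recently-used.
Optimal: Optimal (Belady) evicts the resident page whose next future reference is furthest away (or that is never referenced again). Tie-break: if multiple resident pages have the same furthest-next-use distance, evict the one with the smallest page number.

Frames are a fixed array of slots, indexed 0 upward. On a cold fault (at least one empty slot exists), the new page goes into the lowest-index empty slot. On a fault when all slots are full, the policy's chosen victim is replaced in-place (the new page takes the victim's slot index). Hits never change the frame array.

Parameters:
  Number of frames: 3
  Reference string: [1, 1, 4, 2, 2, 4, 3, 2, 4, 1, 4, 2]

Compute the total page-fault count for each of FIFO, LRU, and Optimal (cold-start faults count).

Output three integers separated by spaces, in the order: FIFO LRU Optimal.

--- FIFO ---
  step 0: ref 1 -> FAULT, frames=[1,-,-] (faults so far: 1)
  step 1: ref 1 -> HIT, frames=[1,-,-] (faults so far: 1)
  step 2: ref 4 -> FAULT, frames=[1,4,-] (faults so far: 2)
  step 3: ref 2 -> FAULT, frames=[1,4,2] (faults so far: 3)
  step 4: ref 2 -> HIT, frames=[1,4,2] (faults so far: 3)
  step 5: ref 4 -> HIT, frames=[1,4,2] (faults so far: 3)
  step 6: ref 3 -> FAULT, evict 1, frames=[3,4,2] (faults so far: 4)
  step 7: ref 2 -> HIT, frames=[3,4,2] (faults so far: 4)
  step 8: ref 4 -> HIT, frames=[3,4,2] (faults so far: 4)
  step 9: ref 1 -> FAULT, evict 4, frames=[3,1,2] (faults so far: 5)
  step 10: ref 4 -> FAULT, evict 2, frames=[3,1,4] (faults so far: 6)
  step 11: ref 2 -> FAULT, evict 3, frames=[2,1,4] (faults so far: 7)
  FIFO total faults: 7
--- LRU ---
  step 0: ref 1 -> FAULT, frames=[1,-,-] (faults so far: 1)
  step 1: ref 1 -> HIT, frames=[1,-,-] (faults so far: 1)
  step 2: ref 4 -> FAULT, frames=[1,4,-] (faults so far: 2)
  step 3: ref 2 -> FAULT, frames=[1,4,2] (faults so far: 3)
  step 4: ref 2 -> HIT, frames=[1,4,2] (faults so far: 3)
  step 5: ref 4 -> HIT, frames=[1,4,2] (faults so far: 3)
  step 6: ref 3 -> FAULT, evict 1, frames=[3,4,2] (faults so far: 4)
  step 7: ref 2 -> HIT, frames=[3,4,2] (faults so far: 4)
  step 8: ref 4 -> HIT, frames=[3,4,2] (faults so far: 4)
  step 9: ref 1 -> FAULT, evict 3, frames=[1,4,2] (faults so far: 5)
  step 10: ref 4 -> HIT, frames=[1,4,2] (faults so far: 5)
  step 11: ref 2 -> HIT, frames=[1,4,2] (faults so far: 5)
  LRU total faults: 5
--- Optimal ---
  step 0: ref 1 -> FAULT, frames=[1,-,-] (faults so far: 1)
  step 1: ref 1 -> HIT, frames=[1,-,-] (faults so far: 1)
  step 2: ref 4 -> FAULT, frames=[1,4,-] (faults so far: 2)
  step 3: ref 2 -> FAULT, frames=[1,4,2] (faults so far: 3)
  step 4: ref 2 -> HIT, frames=[1,4,2] (faults so far: 3)
  step 5: ref 4 -> HIT, frames=[1,4,2] (faults so far: 3)
  step 6: ref 3 -> FAULT, evict 1, frames=[3,4,2] (faults so far: 4)
  step 7: ref 2 -> HIT, frames=[3,4,2] (faults so far: 4)
  step 8: ref 4 -> HIT, frames=[3,4,2] (faults so far: 4)
  step 9: ref 1 -> FAULT, evict 3, frames=[1,4,2] (faults so far: 5)
  step 10: ref 4 -> HIT, frames=[1,4,2] (faults so far: 5)
  step 11: ref 2 -> HIT, frames=[1,4,2] (faults so far: 5)
  Optimal total faults: 5

Answer: 7 5 5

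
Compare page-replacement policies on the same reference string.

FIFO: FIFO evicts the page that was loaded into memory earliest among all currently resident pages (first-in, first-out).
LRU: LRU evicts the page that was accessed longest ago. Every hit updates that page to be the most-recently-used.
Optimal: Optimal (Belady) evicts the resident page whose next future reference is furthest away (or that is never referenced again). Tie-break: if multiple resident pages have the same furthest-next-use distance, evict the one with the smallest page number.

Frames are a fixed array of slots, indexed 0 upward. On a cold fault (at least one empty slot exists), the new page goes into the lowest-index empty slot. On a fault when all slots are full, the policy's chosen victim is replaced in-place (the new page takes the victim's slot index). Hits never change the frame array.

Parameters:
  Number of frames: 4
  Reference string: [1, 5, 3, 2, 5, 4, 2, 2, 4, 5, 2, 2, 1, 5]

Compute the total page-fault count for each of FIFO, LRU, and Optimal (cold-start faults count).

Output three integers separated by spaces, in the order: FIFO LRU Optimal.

Answer: 7 6 5

Derivation:
--- FIFO ---
  step 0: ref 1 -> FAULT, frames=[1,-,-,-] (faults so far: 1)
  step 1: ref 5 -> FAULT, frames=[1,5,-,-] (faults so far: 2)
  step 2: ref 3 -> FAULT, frames=[1,5,3,-] (faults so far: 3)
  step 3: ref 2 -> FAULT, frames=[1,5,3,2] (faults so far: 4)
  step 4: ref 5 -> HIT, frames=[1,5,3,2] (faults so far: 4)
  step 5: ref 4 -> FAULT, evict 1, frames=[4,5,3,2] (faults so far: 5)
  step 6: ref 2 -> HIT, frames=[4,5,3,2] (faults so far: 5)
  step 7: ref 2 -> HIT, frames=[4,5,3,2] (faults so far: 5)
  step 8: ref 4 -> HIT, frames=[4,5,3,2] (faults so far: 5)
  step 9: ref 5 -> HIT, frames=[4,5,3,2] (faults so far: 5)
  step 10: ref 2 -> HIT, frames=[4,5,3,2] (faults so far: 5)
  step 11: ref 2 -> HIT, frames=[4,5,3,2] (faults so far: 5)
  step 12: ref 1 -> FAULT, evict 5, frames=[4,1,3,2] (faults so far: 6)
  step 13: ref 5 -> FAULT, evict 3, frames=[4,1,5,2] (faults so far: 7)
  FIFO total faults: 7
--- LRU ---
  step 0: ref 1 -> FAULT, frames=[1,-,-,-] (faults so far: 1)
  step 1: ref 5 -> FAULT, frames=[1,5,-,-] (faults so far: 2)
  step 2: ref 3 -> FAULT, frames=[1,5,3,-] (faults so far: 3)
  step 3: ref 2 -> FAULT, frames=[1,5,3,2] (faults so far: 4)
  step 4: ref 5 -> HIT, frames=[1,5,3,2] (faults so far: 4)
  step 5: ref 4 -> FAULT, evict 1, frames=[4,5,3,2] (faults so far: 5)
  step 6: ref 2 -> HIT, frames=[4,5,3,2] (faults so far: 5)
  step 7: ref 2 -> HIT, frames=[4,5,3,2] (faults so far: 5)
  step 8: ref 4 -> HIT, frames=[4,5,3,2] (faults so far: 5)
  step 9: ref 5 -> HIT, frames=[4,5,3,2] (faults so far: 5)
  step 10: ref 2 -> HIT, frames=[4,5,3,2] (faults so far: 5)
  step 11: ref 2 -> HIT, frames=[4,5,3,2] (faults so far: 5)
  step 12: ref 1 -> FAULT, evict 3, frames=[4,5,1,2] (faults so far: 6)
  step 13: ref 5 -> HIT, frames=[4,5,1,2] (faults so far: 6)
  LRU total faults: 6
--- Optimal ---
  step 0: ref 1 -> FAULT, frames=[1,-,-,-] (faults so far: 1)
  step 1: ref 5 -> FAULT, frames=[1,5,-,-] (faults so far: 2)
  step 2: ref 3 -> FAULT, frames=[1,5,3,-] (faults so far: 3)
  step 3: ref 2 -> FAULT, frames=[1,5,3,2] (faults so far: 4)
  step 4: ref 5 -> HIT, frames=[1,5,3,2] (faults so far: 4)
  step 5: ref 4 -> FAULT, evict 3, frames=[1,5,4,2] (faults so far: 5)
  step 6: ref 2 -> HIT, frames=[1,5,4,2] (faults so far: 5)
  step 7: ref 2 -> HIT, frames=[1,5,4,2] (faults so far: 5)
  step 8: ref 4 -> HIT, frames=[1,5,4,2] (faults so far: 5)
  step 9: ref 5 -> HIT, frames=[1,5,4,2] (faults so far: 5)
  step 10: ref 2 -> HIT, frames=[1,5,4,2] (faults so far: 5)
  step 11: ref 2 -> HIT, frames=[1,5,4,2] (faults so far: 5)
  step 12: ref 1 -> HIT, frames=[1,5,4,2] (faults so far: 5)
  step 13: ref 5 -> HIT, frames=[1,5,4,2] (faults so far: 5)
  Optimal total faults: 5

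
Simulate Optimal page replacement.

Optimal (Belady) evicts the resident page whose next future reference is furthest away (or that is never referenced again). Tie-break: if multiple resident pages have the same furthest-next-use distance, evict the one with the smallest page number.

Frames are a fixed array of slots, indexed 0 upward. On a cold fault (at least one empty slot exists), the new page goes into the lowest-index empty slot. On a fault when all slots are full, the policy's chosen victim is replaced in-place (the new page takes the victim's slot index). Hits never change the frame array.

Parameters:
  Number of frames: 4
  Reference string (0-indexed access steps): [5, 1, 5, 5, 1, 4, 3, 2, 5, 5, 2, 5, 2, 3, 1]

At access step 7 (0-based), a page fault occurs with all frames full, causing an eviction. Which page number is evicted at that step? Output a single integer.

Answer: 4

Derivation:
Step 0: ref 5 -> FAULT, frames=[5,-,-,-]
Step 1: ref 1 -> FAULT, frames=[5,1,-,-]
Step 2: ref 5 -> HIT, frames=[5,1,-,-]
Step 3: ref 5 -> HIT, frames=[5,1,-,-]
Step 4: ref 1 -> HIT, frames=[5,1,-,-]
Step 5: ref 4 -> FAULT, frames=[5,1,4,-]
Step 6: ref 3 -> FAULT, frames=[5,1,4,3]
Step 7: ref 2 -> FAULT, evict 4, frames=[5,1,2,3]
At step 7: evicted page 4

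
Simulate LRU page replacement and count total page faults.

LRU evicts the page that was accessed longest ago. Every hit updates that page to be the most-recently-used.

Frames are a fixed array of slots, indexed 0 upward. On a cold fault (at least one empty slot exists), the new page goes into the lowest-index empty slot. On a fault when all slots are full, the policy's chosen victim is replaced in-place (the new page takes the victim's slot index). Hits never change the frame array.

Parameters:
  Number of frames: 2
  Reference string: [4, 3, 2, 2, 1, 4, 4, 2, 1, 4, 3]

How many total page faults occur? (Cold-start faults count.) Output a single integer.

Answer: 9

Derivation:
Step 0: ref 4 → FAULT, frames=[4,-]
Step 1: ref 3 → FAULT, frames=[4,3]
Step 2: ref 2 → FAULT (evict 4), frames=[2,3]
Step 3: ref 2 → HIT, frames=[2,3]
Step 4: ref 1 → FAULT (evict 3), frames=[2,1]
Step 5: ref 4 → FAULT (evict 2), frames=[4,1]
Step 6: ref 4 → HIT, frames=[4,1]
Step 7: ref 2 → FAULT (evict 1), frames=[4,2]
Step 8: ref 1 → FAULT (evict 4), frames=[1,2]
Step 9: ref 4 → FAULT (evict 2), frames=[1,4]
Step 10: ref 3 → FAULT (evict 1), frames=[3,4]
Total faults: 9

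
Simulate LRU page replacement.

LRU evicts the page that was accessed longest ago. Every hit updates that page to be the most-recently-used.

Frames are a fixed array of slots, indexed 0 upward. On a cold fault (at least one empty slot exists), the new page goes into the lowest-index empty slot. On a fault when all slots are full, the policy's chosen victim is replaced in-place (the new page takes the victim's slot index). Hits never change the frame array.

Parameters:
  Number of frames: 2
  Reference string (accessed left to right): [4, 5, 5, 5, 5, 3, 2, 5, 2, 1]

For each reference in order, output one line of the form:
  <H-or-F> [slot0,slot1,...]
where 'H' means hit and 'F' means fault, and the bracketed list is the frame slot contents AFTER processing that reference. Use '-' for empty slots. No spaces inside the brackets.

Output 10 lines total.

F [4,-]
F [4,5]
H [4,5]
H [4,5]
H [4,5]
F [3,5]
F [3,2]
F [5,2]
H [5,2]
F [1,2]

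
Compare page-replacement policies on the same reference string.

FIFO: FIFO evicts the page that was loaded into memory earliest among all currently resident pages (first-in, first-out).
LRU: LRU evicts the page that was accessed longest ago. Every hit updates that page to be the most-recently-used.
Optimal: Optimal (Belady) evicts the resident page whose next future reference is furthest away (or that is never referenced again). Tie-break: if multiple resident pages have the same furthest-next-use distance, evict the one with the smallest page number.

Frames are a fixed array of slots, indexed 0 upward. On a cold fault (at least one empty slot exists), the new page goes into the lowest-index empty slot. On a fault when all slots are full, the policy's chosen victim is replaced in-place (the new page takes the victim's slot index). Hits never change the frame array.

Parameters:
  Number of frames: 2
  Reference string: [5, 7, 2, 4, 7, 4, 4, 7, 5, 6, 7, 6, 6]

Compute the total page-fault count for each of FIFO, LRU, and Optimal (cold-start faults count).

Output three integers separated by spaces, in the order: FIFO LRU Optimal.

Answer: 8 8 6

Derivation:
--- FIFO ---
  step 0: ref 5 -> FAULT, frames=[5,-] (faults so far: 1)
  step 1: ref 7 -> FAULT, frames=[5,7] (faults so far: 2)
  step 2: ref 2 -> FAULT, evict 5, frames=[2,7] (faults so far: 3)
  step 3: ref 4 -> FAULT, evict 7, frames=[2,4] (faults so far: 4)
  step 4: ref 7 -> FAULT, evict 2, frames=[7,4] (faults so far: 5)
  step 5: ref 4 -> HIT, frames=[7,4] (faults so far: 5)
  step 6: ref 4 -> HIT, frames=[7,4] (faults so far: 5)
  step 7: ref 7 -> HIT, frames=[7,4] (faults so far: 5)
  step 8: ref 5 -> FAULT, evict 4, frames=[7,5] (faults so far: 6)
  step 9: ref 6 -> FAULT, evict 7, frames=[6,5] (faults so far: 7)
  step 10: ref 7 -> FAULT, evict 5, frames=[6,7] (faults so far: 8)
  step 11: ref 6 -> HIT, frames=[6,7] (faults so far: 8)
  step 12: ref 6 -> HIT, frames=[6,7] (faults so far: 8)
  FIFO total faults: 8
--- LRU ---
  step 0: ref 5 -> FAULT, frames=[5,-] (faults so far: 1)
  step 1: ref 7 -> FAULT, frames=[5,7] (faults so far: 2)
  step 2: ref 2 -> FAULT, evict 5, frames=[2,7] (faults so far: 3)
  step 3: ref 4 -> FAULT, evict 7, frames=[2,4] (faults so far: 4)
  step 4: ref 7 -> FAULT, evict 2, frames=[7,4] (faults so far: 5)
  step 5: ref 4 -> HIT, frames=[7,4] (faults so far: 5)
  step 6: ref 4 -> HIT, frames=[7,4] (faults so far: 5)
  step 7: ref 7 -> HIT, frames=[7,4] (faults so far: 5)
  step 8: ref 5 -> FAULT, evict 4, frames=[7,5] (faults so far: 6)
  step 9: ref 6 -> FAULT, evict 7, frames=[6,5] (faults so far: 7)
  step 10: ref 7 -> FAULT, evict 5, frames=[6,7] (faults so far: 8)
  step 11: ref 6 -> HIT, frames=[6,7] (faults so far: 8)
  step 12: ref 6 -> HIT, frames=[6,7] (faults so far: 8)
  LRU total faults: 8
--- Optimal ---
  step 0: ref 5 -> FAULT, frames=[5,-] (faults so far: 1)
  step 1: ref 7 -> FAULT, frames=[5,7] (faults so far: 2)
  step 2: ref 2 -> FAULT, evict 5, frames=[2,7] (faults so far: 3)
  step 3: ref 4 -> FAULT, evict 2, frames=[4,7] (faults so far: 4)
  step 4: ref 7 -> HIT, frames=[4,7] (faults so far: 4)
  step 5: ref 4 -> HIT, frames=[4,7] (faults so far: 4)
  step 6: ref 4 -> HIT, frames=[4,7] (faults so far: 4)
  step 7: ref 7 -> HIT, frames=[4,7] (faults so far: 4)
  step 8: ref 5 -> FAULT, evict 4, frames=[5,7] (faults so far: 5)
  step 9: ref 6 -> FAULT, evict 5, frames=[6,7] (faults so far: 6)
  step 10: ref 7 -> HIT, frames=[6,7] (faults so far: 6)
  step 11: ref 6 -> HIT, frames=[6,7] (faults so far: 6)
  step 12: ref 6 -> HIT, frames=[6,7] (faults so far: 6)
  Optimal total faults: 6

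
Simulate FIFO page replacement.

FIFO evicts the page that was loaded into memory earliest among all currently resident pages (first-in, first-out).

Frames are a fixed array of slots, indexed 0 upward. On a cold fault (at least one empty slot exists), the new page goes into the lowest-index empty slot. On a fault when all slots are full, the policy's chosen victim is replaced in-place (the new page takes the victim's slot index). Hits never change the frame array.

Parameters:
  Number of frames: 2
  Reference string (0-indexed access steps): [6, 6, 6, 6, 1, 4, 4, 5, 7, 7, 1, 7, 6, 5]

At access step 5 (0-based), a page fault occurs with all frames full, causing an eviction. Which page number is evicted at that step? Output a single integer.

Answer: 6

Derivation:
Step 0: ref 6 -> FAULT, frames=[6,-]
Step 1: ref 6 -> HIT, frames=[6,-]
Step 2: ref 6 -> HIT, frames=[6,-]
Step 3: ref 6 -> HIT, frames=[6,-]
Step 4: ref 1 -> FAULT, frames=[6,1]
Step 5: ref 4 -> FAULT, evict 6, frames=[4,1]
At step 5: evicted page 6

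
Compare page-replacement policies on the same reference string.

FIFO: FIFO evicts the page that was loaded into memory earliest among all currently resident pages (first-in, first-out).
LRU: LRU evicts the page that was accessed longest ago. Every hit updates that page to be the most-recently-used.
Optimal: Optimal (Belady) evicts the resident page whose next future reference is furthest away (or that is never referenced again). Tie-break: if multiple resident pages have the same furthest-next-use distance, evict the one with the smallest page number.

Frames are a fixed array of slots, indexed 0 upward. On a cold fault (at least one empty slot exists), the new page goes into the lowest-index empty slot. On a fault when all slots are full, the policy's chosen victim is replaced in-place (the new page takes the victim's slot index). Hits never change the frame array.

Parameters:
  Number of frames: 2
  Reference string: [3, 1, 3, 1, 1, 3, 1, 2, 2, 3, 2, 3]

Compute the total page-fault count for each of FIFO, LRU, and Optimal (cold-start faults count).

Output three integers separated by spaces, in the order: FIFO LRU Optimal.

Answer: 4 4 3

Derivation:
--- FIFO ---
  step 0: ref 3 -> FAULT, frames=[3,-] (faults so far: 1)
  step 1: ref 1 -> FAULT, frames=[3,1] (faults so far: 2)
  step 2: ref 3 -> HIT, frames=[3,1] (faults so far: 2)
  step 3: ref 1 -> HIT, frames=[3,1] (faults so far: 2)
  step 4: ref 1 -> HIT, frames=[3,1] (faults so far: 2)
  step 5: ref 3 -> HIT, frames=[3,1] (faults so far: 2)
  step 6: ref 1 -> HIT, frames=[3,1] (faults so far: 2)
  step 7: ref 2 -> FAULT, evict 3, frames=[2,1] (faults so far: 3)
  step 8: ref 2 -> HIT, frames=[2,1] (faults so far: 3)
  step 9: ref 3 -> FAULT, evict 1, frames=[2,3] (faults so far: 4)
  step 10: ref 2 -> HIT, frames=[2,3] (faults so far: 4)
  step 11: ref 3 -> HIT, frames=[2,3] (faults so far: 4)
  FIFO total faults: 4
--- LRU ---
  step 0: ref 3 -> FAULT, frames=[3,-] (faults so far: 1)
  step 1: ref 1 -> FAULT, frames=[3,1] (faults so far: 2)
  step 2: ref 3 -> HIT, frames=[3,1] (faults so far: 2)
  step 3: ref 1 -> HIT, frames=[3,1] (faults so far: 2)
  step 4: ref 1 -> HIT, frames=[3,1] (faults so far: 2)
  step 5: ref 3 -> HIT, frames=[3,1] (faults so far: 2)
  step 6: ref 1 -> HIT, frames=[3,1] (faults so far: 2)
  step 7: ref 2 -> FAULT, evict 3, frames=[2,1] (faults so far: 3)
  step 8: ref 2 -> HIT, frames=[2,1] (faults so far: 3)
  step 9: ref 3 -> FAULT, evict 1, frames=[2,3] (faults so far: 4)
  step 10: ref 2 -> HIT, frames=[2,3] (faults so far: 4)
  step 11: ref 3 -> HIT, frames=[2,3] (faults so far: 4)
  LRU total faults: 4
--- Optimal ---
  step 0: ref 3 -> FAULT, frames=[3,-] (faults so far: 1)
  step 1: ref 1 -> FAULT, frames=[3,1] (faults so far: 2)
  step 2: ref 3 -> HIT, frames=[3,1] (faults so far: 2)
  step 3: ref 1 -> HIT, frames=[3,1] (faults so far: 2)
  step 4: ref 1 -> HIT, frames=[3,1] (faults so far: 2)
  step 5: ref 3 -> HIT, frames=[3,1] (faults so far: 2)
  step 6: ref 1 -> HIT, frames=[3,1] (faults so far: 2)
  step 7: ref 2 -> FAULT, evict 1, frames=[3,2] (faults so far: 3)
  step 8: ref 2 -> HIT, frames=[3,2] (faults so far: 3)
  step 9: ref 3 -> HIT, frames=[3,2] (faults so far: 3)
  step 10: ref 2 -> HIT, frames=[3,2] (faults so far: 3)
  step 11: ref 3 -> HIT, frames=[3,2] (faults so far: 3)
  Optimal total faults: 3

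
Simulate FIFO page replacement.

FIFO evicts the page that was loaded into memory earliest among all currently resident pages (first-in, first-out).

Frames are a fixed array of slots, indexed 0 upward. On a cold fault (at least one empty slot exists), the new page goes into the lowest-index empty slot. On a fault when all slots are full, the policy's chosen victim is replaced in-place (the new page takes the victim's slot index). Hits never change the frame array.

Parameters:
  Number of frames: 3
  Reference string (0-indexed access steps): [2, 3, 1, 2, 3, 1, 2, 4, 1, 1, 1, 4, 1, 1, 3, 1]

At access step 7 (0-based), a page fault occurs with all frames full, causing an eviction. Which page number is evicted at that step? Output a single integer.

Answer: 2

Derivation:
Step 0: ref 2 -> FAULT, frames=[2,-,-]
Step 1: ref 3 -> FAULT, frames=[2,3,-]
Step 2: ref 1 -> FAULT, frames=[2,3,1]
Step 3: ref 2 -> HIT, frames=[2,3,1]
Step 4: ref 3 -> HIT, frames=[2,3,1]
Step 5: ref 1 -> HIT, frames=[2,3,1]
Step 6: ref 2 -> HIT, frames=[2,3,1]
Step 7: ref 4 -> FAULT, evict 2, frames=[4,3,1]
At step 7: evicted page 2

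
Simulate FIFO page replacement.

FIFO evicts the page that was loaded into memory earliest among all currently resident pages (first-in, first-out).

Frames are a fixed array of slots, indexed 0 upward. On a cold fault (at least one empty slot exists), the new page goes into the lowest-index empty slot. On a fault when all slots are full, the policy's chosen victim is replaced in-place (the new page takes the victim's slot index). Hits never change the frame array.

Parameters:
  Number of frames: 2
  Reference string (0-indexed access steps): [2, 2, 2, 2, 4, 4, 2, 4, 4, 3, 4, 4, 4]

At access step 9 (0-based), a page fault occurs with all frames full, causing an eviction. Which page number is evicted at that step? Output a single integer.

Step 0: ref 2 -> FAULT, frames=[2,-]
Step 1: ref 2 -> HIT, frames=[2,-]
Step 2: ref 2 -> HIT, frames=[2,-]
Step 3: ref 2 -> HIT, frames=[2,-]
Step 4: ref 4 -> FAULT, frames=[2,4]
Step 5: ref 4 -> HIT, frames=[2,4]
Step 6: ref 2 -> HIT, frames=[2,4]
Step 7: ref 4 -> HIT, frames=[2,4]
Step 8: ref 4 -> HIT, frames=[2,4]
Step 9: ref 3 -> FAULT, evict 2, frames=[3,4]
At step 9: evicted page 2

Answer: 2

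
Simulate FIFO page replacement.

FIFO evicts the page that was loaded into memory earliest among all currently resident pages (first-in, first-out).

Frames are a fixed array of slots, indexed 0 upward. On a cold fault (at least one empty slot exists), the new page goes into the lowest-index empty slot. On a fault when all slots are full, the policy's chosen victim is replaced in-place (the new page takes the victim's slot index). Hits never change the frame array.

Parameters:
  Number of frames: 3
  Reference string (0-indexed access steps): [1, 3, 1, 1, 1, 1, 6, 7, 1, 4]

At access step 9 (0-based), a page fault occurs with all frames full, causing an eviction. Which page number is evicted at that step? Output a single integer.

Step 0: ref 1 -> FAULT, frames=[1,-,-]
Step 1: ref 3 -> FAULT, frames=[1,3,-]
Step 2: ref 1 -> HIT, frames=[1,3,-]
Step 3: ref 1 -> HIT, frames=[1,3,-]
Step 4: ref 1 -> HIT, frames=[1,3,-]
Step 5: ref 1 -> HIT, frames=[1,3,-]
Step 6: ref 6 -> FAULT, frames=[1,3,6]
Step 7: ref 7 -> FAULT, evict 1, frames=[7,3,6]
Step 8: ref 1 -> FAULT, evict 3, frames=[7,1,6]
Step 9: ref 4 -> FAULT, evict 6, frames=[7,1,4]
At step 9: evicted page 6

Answer: 6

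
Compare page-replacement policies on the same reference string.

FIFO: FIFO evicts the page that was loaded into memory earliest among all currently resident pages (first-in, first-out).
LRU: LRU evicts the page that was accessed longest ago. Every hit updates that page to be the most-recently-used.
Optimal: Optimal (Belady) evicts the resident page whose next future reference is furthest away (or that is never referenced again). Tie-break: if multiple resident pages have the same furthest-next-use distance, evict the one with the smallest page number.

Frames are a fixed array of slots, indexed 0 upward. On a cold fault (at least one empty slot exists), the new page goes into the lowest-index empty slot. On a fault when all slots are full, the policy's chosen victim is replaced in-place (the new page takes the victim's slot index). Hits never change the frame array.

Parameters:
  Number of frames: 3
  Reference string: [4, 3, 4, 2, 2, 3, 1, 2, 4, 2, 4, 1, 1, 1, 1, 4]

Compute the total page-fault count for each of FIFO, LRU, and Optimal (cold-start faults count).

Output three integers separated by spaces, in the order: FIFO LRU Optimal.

--- FIFO ---
  step 0: ref 4 -> FAULT, frames=[4,-,-] (faults so far: 1)
  step 1: ref 3 -> FAULT, frames=[4,3,-] (faults so far: 2)
  step 2: ref 4 -> HIT, frames=[4,3,-] (faults so far: 2)
  step 3: ref 2 -> FAULT, frames=[4,3,2] (faults so far: 3)
  step 4: ref 2 -> HIT, frames=[4,3,2] (faults so far: 3)
  step 5: ref 3 -> HIT, frames=[4,3,2] (faults so far: 3)
  step 6: ref 1 -> FAULT, evict 4, frames=[1,3,2] (faults so far: 4)
  step 7: ref 2 -> HIT, frames=[1,3,2] (faults so far: 4)
  step 8: ref 4 -> FAULT, evict 3, frames=[1,4,2] (faults so far: 5)
  step 9: ref 2 -> HIT, frames=[1,4,2] (faults so far: 5)
  step 10: ref 4 -> HIT, frames=[1,4,2] (faults so far: 5)
  step 11: ref 1 -> HIT, frames=[1,4,2] (faults so far: 5)
  step 12: ref 1 -> HIT, frames=[1,4,2] (faults so far: 5)
  step 13: ref 1 -> HIT, frames=[1,4,2] (faults so far: 5)
  step 14: ref 1 -> HIT, frames=[1,4,2] (faults so far: 5)
  step 15: ref 4 -> HIT, frames=[1,4,2] (faults so far: 5)
  FIFO total faults: 5
--- LRU ---
  step 0: ref 4 -> FAULT, frames=[4,-,-] (faults so far: 1)
  step 1: ref 3 -> FAULT, frames=[4,3,-] (faults so far: 2)
  step 2: ref 4 -> HIT, frames=[4,3,-] (faults so far: 2)
  step 3: ref 2 -> FAULT, frames=[4,3,2] (faults so far: 3)
  step 4: ref 2 -> HIT, frames=[4,3,2] (faults so far: 3)
  step 5: ref 3 -> HIT, frames=[4,3,2] (faults so far: 3)
  step 6: ref 1 -> FAULT, evict 4, frames=[1,3,2] (faults so far: 4)
  step 7: ref 2 -> HIT, frames=[1,3,2] (faults so far: 4)
  step 8: ref 4 -> FAULT, evict 3, frames=[1,4,2] (faults so far: 5)
  step 9: ref 2 -> HIT, frames=[1,4,2] (faults so far: 5)
  step 10: ref 4 -> HIT, frames=[1,4,2] (faults so far: 5)
  step 11: ref 1 -> HIT, frames=[1,4,2] (faults so far: 5)
  step 12: ref 1 -> HIT, frames=[1,4,2] (faults so far: 5)
  step 13: ref 1 -> HIT, frames=[1,4,2] (faults so far: 5)
  step 14: ref 1 -> HIT, frames=[1,4,2] (faults so far: 5)
  step 15: ref 4 -> HIT, frames=[1,4,2] (faults so far: 5)
  LRU total faults: 5
--- Optimal ---
  step 0: ref 4 -> FAULT, frames=[4,-,-] (faults so far: 1)
  step 1: ref 3 -> FAULT, frames=[4,3,-] (faults so far: 2)
  step 2: ref 4 -> HIT, frames=[4,3,-] (faults so far: 2)
  step 3: ref 2 -> FAULT, frames=[4,3,2] (faults so far: 3)
  step 4: ref 2 -> HIT, frames=[4,3,2] (faults so far: 3)
  step 5: ref 3 -> HIT, frames=[4,3,2] (faults so far: 3)
  step 6: ref 1 -> FAULT, evict 3, frames=[4,1,2] (faults so far: 4)
  step 7: ref 2 -> HIT, frames=[4,1,2] (faults so far: 4)
  step 8: ref 4 -> HIT, frames=[4,1,2] (faults so far: 4)
  step 9: ref 2 -> HIT, frames=[4,1,2] (faults so far: 4)
  step 10: ref 4 -> HIT, frames=[4,1,2] (faults so far: 4)
  step 11: ref 1 -> HIT, frames=[4,1,2] (faults so far: 4)
  step 12: ref 1 -> HIT, frames=[4,1,2] (faults so far: 4)
  step 13: ref 1 -> HIT, frames=[4,1,2] (faults so far: 4)
  step 14: ref 1 -> HIT, frames=[4,1,2] (faults so far: 4)
  step 15: ref 4 -> HIT, frames=[4,1,2] (faults so far: 4)
  Optimal total faults: 4

Answer: 5 5 4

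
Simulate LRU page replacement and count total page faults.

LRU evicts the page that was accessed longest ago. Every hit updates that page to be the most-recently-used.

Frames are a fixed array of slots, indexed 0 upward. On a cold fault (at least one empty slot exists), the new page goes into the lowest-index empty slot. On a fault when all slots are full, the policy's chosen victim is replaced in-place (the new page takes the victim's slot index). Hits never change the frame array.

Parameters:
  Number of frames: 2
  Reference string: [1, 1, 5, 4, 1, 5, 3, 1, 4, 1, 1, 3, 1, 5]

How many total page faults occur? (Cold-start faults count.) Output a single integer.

Answer: 10

Derivation:
Step 0: ref 1 → FAULT, frames=[1,-]
Step 1: ref 1 → HIT, frames=[1,-]
Step 2: ref 5 → FAULT, frames=[1,5]
Step 3: ref 4 → FAULT (evict 1), frames=[4,5]
Step 4: ref 1 → FAULT (evict 5), frames=[4,1]
Step 5: ref 5 → FAULT (evict 4), frames=[5,1]
Step 6: ref 3 → FAULT (evict 1), frames=[5,3]
Step 7: ref 1 → FAULT (evict 5), frames=[1,3]
Step 8: ref 4 → FAULT (evict 3), frames=[1,4]
Step 9: ref 1 → HIT, frames=[1,4]
Step 10: ref 1 → HIT, frames=[1,4]
Step 11: ref 3 → FAULT (evict 4), frames=[1,3]
Step 12: ref 1 → HIT, frames=[1,3]
Step 13: ref 5 → FAULT (evict 3), frames=[1,5]
Total faults: 10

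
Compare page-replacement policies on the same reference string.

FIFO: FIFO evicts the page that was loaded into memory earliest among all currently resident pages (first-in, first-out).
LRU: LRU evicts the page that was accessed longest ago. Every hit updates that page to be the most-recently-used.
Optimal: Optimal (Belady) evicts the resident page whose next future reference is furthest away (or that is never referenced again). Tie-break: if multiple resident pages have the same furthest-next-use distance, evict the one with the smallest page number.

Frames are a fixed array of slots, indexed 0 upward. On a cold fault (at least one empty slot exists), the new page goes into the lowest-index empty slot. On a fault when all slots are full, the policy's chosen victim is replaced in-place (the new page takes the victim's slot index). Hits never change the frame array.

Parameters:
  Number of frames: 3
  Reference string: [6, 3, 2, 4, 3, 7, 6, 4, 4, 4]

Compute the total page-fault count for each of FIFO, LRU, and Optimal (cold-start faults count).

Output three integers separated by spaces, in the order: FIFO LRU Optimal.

--- FIFO ---
  step 0: ref 6 -> FAULT, frames=[6,-,-] (faults so far: 1)
  step 1: ref 3 -> FAULT, frames=[6,3,-] (faults so far: 2)
  step 2: ref 2 -> FAULT, frames=[6,3,2] (faults so far: 3)
  step 3: ref 4 -> FAULT, evict 6, frames=[4,3,2] (faults so far: 4)
  step 4: ref 3 -> HIT, frames=[4,3,2] (faults so far: 4)
  step 5: ref 7 -> FAULT, evict 3, frames=[4,7,2] (faults so far: 5)
  step 6: ref 6 -> FAULT, evict 2, frames=[4,7,6] (faults so far: 6)
  step 7: ref 4 -> HIT, frames=[4,7,6] (faults so far: 6)
  step 8: ref 4 -> HIT, frames=[4,7,6] (faults so far: 6)
  step 9: ref 4 -> HIT, frames=[4,7,6] (faults so far: 6)
  FIFO total faults: 6
--- LRU ---
  step 0: ref 6 -> FAULT, frames=[6,-,-] (faults so far: 1)
  step 1: ref 3 -> FAULT, frames=[6,3,-] (faults so far: 2)
  step 2: ref 2 -> FAULT, frames=[6,3,2] (faults so far: 3)
  step 3: ref 4 -> FAULT, evict 6, frames=[4,3,2] (faults so far: 4)
  step 4: ref 3 -> HIT, frames=[4,3,2] (faults so far: 4)
  step 5: ref 7 -> FAULT, evict 2, frames=[4,3,7] (faults so far: 5)
  step 6: ref 6 -> FAULT, evict 4, frames=[6,3,7] (faults so far: 6)
  step 7: ref 4 -> FAULT, evict 3, frames=[6,4,7] (faults so far: 7)
  step 8: ref 4 -> HIT, frames=[6,4,7] (faults so far: 7)
  step 9: ref 4 -> HIT, frames=[6,4,7] (faults so far: 7)
  LRU total faults: 7
--- Optimal ---
  step 0: ref 6 -> FAULT, frames=[6,-,-] (faults so far: 1)
  step 1: ref 3 -> FAULT, frames=[6,3,-] (faults so far: 2)
  step 2: ref 2 -> FAULT, frames=[6,3,2] (faults so far: 3)
  step 3: ref 4 -> FAULT, evict 2, frames=[6,3,4] (faults so far: 4)
  step 4: ref 3 -> HIT, frames=[6,3,4] (faults so far: 4)
  step 5: ref 7 -> FAULT, evict 3, frames=[6,7,4] (faults so far: 5)
  step 6: ref 6 -> HIT, frames=[6,7,4] (faults so far: 5)
  step 7: ref 4 -> HIT, frames=[6,7,4] (faults so far: 5)
  step 8: ref 4 -> HIT, frames=[6,7,4] (faults so far: 5)
  step 9: ref 4 -> HIT, frames=[6,7,4] (faults so far: 5)
  Optimal total faults: 5

Answer: 6 7 5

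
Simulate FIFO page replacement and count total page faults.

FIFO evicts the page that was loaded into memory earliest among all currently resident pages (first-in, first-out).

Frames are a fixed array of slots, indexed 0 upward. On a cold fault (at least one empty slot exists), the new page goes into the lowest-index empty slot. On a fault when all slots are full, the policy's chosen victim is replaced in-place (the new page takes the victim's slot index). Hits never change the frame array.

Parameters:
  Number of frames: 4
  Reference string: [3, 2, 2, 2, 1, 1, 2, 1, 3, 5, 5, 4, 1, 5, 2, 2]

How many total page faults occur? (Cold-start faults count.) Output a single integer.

Step 0: ref 3 → FAULT, frames=[3,-,-,-]
Step 1: ref 2 → FAULT, frames=[3,2,-,-]
Step 2: ref 2 → HIT, frames=[3,2,-,-]
Step 3: ref 2 → HIT, frames=[3,2,-,-]
Step 4: ref 1 → FAULT, frames=[3,2,1,-]
Step 5: ref 1 → HIT, frames=[3,2,1,-]
Step 6: ref 2 → HIT, frames=[3,2,1,-]
Step 7: ref 1 → HIT, frames=[3,2,1,-]
Step 8: ref 3 → HIT, frames=[3,2,1,-]
Step 9: ref 5 → FAULT, frames=[3,2,1,5]
Step 10: ref 5 → HIT, frames=[3,2,1,5]
Step 11: ref 4 → FAULT (evict 3), frames=[4,2,1,5]
Step 12: ref 1 → HIT, frames=[4,2,1,5]
Step 13: ref 5 → HIT, frames=[4,2,1,5]
Step 14: ref 2 → HIT, frames=[4,2,1,5]
Step 15: ref 2 → HIT, frames=[4,2,1,5]
Total faults: 5

Answer: 5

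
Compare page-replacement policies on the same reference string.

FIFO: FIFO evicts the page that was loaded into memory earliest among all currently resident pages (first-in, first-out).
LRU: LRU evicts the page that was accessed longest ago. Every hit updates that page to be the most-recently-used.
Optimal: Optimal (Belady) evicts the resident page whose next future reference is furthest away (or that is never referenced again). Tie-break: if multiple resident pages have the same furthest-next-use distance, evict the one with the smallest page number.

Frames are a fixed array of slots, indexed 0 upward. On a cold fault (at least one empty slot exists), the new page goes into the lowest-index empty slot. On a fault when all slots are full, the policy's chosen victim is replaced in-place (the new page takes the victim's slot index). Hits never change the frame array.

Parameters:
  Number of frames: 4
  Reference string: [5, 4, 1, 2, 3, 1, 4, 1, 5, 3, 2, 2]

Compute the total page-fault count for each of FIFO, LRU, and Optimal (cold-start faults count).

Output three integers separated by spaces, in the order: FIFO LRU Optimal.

--- FIFO ---
  step 0: ref 5 -> FAULT, frames=[5,-,-,-] (faults so far: 1)
  step 1: ref 4 -> FAULT, frames=[5,4,-,-] (faults so far: 2)
  step 2: ref 1 -> FAULT, frames=[5,4,1,-] (faults so far: 3)
  step 3: ref 2 -> FAULT, frames=[5,4,1,2] (faults so far: 4)
  step 4: ref 3 -> FAULT, evict 5, frames=[3,4,1,2] (faults so far: 5)
  step 5: ref 1 -> HIT, frames=[3,4,1,2] (faults so far: 5)
  step 6: ref 4 -> HIT, frames=[3,4,1,2] (faults so far: 5)
  step 7: ref 1 -> HIT, frames=[3,4,1,2] (faults so far: 5)
  step 8: ref 5 -> FAULT, evict 4, frames=[3,5,1,2] (faults so far: 6)
  step 9: ref 3 -> HIT, frames=[3,5,1,2] (faults so far: 6)
  step 10: ref 2 -> HIT, frames=[3,5,1,2] (faults so far: 6)
  step 11: ref 2 -> HIT, frames=[3,5,1,2] (faults so far: 6)
  FIFO total faults: 6
--- LRU ---
  step 0: ref 5 -> FAULT, frames=[5,-,-,-] (faults so far: 1)
  step 1: ref 4 -> FAULT, frames=[5,4,-,-] (faults so far: 2)
  step 2: ref 1 -> FAULT, frames=[5,4,1,-] (faults so far: 3)
  step 3: ref 2 -> FAULT, frames=[5,4,1,2] (faults so far: 4)
  step 4: ref 3 -> FAULT, evict 5, frames=[3,4,1,2] (faults so far: 5)
  step 5: ref 1 -> HIT, frames=[3,4,1,2] (faults so far: 5)
  step 6: ref 4 -> HIT, frames=[3,4,1,2] (faults so far: 5)
  step 7: ref 1 -> HIT, frames=[3,4,1,2] (faults so far: 5)
  step 8: ref 5 -> FAULT, evict 2, frames=[3,4,1,5] (faults so far: 6)
  step 9: ref 3 -> HIT, frames=[3,4,1,5] (faults so far: 6)
  step 10: ref 2 -> FAULT, evict 4, frames=[3,2,1,5] (faults so far: 7)
  step 11: ref 2 -> HIT, frames=[3,2,1,5] (faults so far: 7)
  LRU total faults: 7
--- Optimal ---
  step 0: ref 5 -> FAULT, frames=[5,-,-,-] (faults so far: 1)
  step 1: ref 4 -> FAULT, frames=[5,4,-,-] (faults so far: 2)
  step 2: ref 1 -> FAULT, frames=[5,4,1,-] (faults so far: 3)
  step 3: ref 2 -> FAULT, frames=[5,4,1,2] (faults so far: 4)
  step 4: ref 3 -> FAULT, evict 2, frames=[5,4,1,3] (faults so far: 5)
  step 5: ref 1 -> HIT, frames=[5,4,1,3] (faults so far: 5)
  step 6: ref 4 -> HIT, frames=[5,4,1,3] (faults so far: 5)
  step 7: ref 1 -> HIT, frames=[5,4,1,3] (faults so far: 5)
  step 8: ref 5 -> HIT, frames=[5,4,1,3] (faults so far: 5)
  step 9: ref 3 -> HIT, frames=[5,4,1,3] (faults so far: 5)
  step 10: ref 2 -> FAULT, evict 1, frames=[5,4,2,3] (faults so far: 6)
  step 11: ref 2 -> HIT, frames=[5,4,2,3] (faults so far: 6)
  Optimal total faults: 6

Answer: 6 7 6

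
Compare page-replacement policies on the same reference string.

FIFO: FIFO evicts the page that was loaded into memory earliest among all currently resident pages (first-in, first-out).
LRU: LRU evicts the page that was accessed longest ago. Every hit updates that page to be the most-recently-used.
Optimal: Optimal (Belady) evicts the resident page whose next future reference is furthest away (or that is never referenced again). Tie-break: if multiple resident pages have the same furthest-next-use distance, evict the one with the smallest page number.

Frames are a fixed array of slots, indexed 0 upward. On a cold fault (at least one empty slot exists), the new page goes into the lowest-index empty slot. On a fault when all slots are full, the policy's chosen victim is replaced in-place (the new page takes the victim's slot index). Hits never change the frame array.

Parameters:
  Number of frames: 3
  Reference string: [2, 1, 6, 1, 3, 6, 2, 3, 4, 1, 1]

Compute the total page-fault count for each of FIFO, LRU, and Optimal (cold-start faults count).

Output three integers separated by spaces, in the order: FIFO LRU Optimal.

Answer: 7 7 6

Derivation:
--- FIFO ---
  step 0: ref 2 -> FAULT, frames=[2,-,-] (faults so far: 1)
  step 1: ref 1 -> FAULT, frames=[2,1,-] (faults so far: 2)
  step 2: ref 6 -> FAULT, frames=[2,1,6] (faults so far: 3)
  step 3: ref 1 -> HIT, frames=[2,1,6] (faults so far: 3)
  step 4: ref 3 -> FAULT, evict 2, frames=[3,1,6] (faults so far: 4)
  step 5: ref 6 -> HIT, frames=[3,1,6] (faults so far: 4)
  step 6: ref 2 -> FAULT, evict 1, frames=[3,2,6] (faults so far: 5)
  step 7: ref 3 -> HIT, frames=[3,2,6] (faults so far: 5)
  step 8: ref 4 -> FAULT, evict 6, frames=[3,2,4] (faults so far: 6)
  step 9: ref 1 -> FAULT, evict 3, frames=[1,2,4] (faults so far: 7)
  step 10: ref 1 -> HIT, frames=[1,2,4] (faults so far: 7)
  FIFO total faults: 7
--- LRU ---
  step 0: ref 2 -> FAULT, frames=[2,-,-] (faults so far: 1)
  step 1: ref 1 -> FAULT, frames=[2,1,-] (faults so far: 2)
  step 2: ref 6 -> FAULT, frames=[2,1,6] (faults so far: 3)
  step 3: ref 1 -> HIT, frames=[2,1,6] (faults so far: 3)
  step 4: ref 3 -> FAULT, evict 2, frames=[3,1,6] (faults so far: 4)
  step 5: ref 6 -> HIT, frames=[3,1,6] (faults so far: 4)
  step 6: ref 2 -> FAULT, evict 1, frames=[3,2,6] (faults so far: 5)
  step 7: ref 3 -> HIT, frames=[3,2,6] (faults so far: 5)
  step 8: ref 4 -> FAULT, evict 6, frames=[3,2,4] (faults so far: 6)
  step 9: ref 1 -> FAULT, evict 2, frames=[3,1,4] (faults so far: 7)
  step 10: ref 1 -> HIT, frames=[3,1,4] (faults so far: 7)
  LRU total faults: 7
--- Optimal ---
  step 0: ref 2 -> FAULT, frames=[2,-,-] (faults so far: 1)
  step 1: ref 1 -> FAULT, frames=[2,1,-] (faults so far: 2)
  step 2: ref 6 -> FAULT, frames=[2,1,6] (faults so far: 3)
  step 3: ref 1 -> HIT, frames=[2,1,6] (faults so far: 3)
  step 4: ref 3 -> FAULT, evict 1, frames=[2,3,6] (faults so far: 4)
  step 5: ref 6 -> HIT, frames=[2,3,6] (faults so far: 4)
  step 6: ref 2 -> HIT, frames=[2,3,6] (faults so far: 4)
  step 7: ref 3 -> HIT, frames=[2,3,6] (faults so far: 4)
  step 8: ref 4 -> FAULT, evict 2, frames=[4,3,6] (faults so far: 5)
  step 9: ref 1 -> FAULT, evict 3, frames=[4,1,6] (faults so far: 6)
  step 10: ref 1 -> HIT, frames=[4,1,6] (faults so far: 6)
  Optimal total faults: 6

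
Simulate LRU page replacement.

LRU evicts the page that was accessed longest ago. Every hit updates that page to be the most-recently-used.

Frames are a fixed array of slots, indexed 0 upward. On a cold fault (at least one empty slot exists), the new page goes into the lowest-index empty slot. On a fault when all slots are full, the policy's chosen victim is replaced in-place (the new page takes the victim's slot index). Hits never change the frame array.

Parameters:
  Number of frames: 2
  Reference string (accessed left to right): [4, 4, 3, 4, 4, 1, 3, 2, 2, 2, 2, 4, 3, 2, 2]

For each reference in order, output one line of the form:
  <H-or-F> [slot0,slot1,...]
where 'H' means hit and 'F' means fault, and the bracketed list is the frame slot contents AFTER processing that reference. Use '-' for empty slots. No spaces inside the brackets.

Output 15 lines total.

F [4,-]
H [4,-]
F [4,3]
H [4,3]
H [4,3]
F [4,1]
F [3,1]
F [3,2]
H [3,2]
H [3,2]
H [3,2]
F [4,2]
F [4,3]
F [2,3]
H [2,3]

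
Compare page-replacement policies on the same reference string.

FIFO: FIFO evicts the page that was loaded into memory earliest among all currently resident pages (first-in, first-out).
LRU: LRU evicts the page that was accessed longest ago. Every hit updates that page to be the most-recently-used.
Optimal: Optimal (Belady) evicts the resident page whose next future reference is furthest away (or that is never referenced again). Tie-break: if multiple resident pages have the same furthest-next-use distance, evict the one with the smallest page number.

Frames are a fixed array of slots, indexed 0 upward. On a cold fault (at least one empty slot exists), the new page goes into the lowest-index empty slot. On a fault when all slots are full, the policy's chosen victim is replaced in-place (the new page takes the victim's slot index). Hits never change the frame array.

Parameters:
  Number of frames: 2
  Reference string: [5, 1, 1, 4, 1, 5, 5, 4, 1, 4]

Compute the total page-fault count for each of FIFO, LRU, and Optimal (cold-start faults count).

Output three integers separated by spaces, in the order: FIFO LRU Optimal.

Answer: 6 6 5

Derivation:
--- FIFO ---
  step 0: ref 5 -> FAULT, frames=[5,-] (faults so far: 1)
  step 1: ref 1 -> FAULT, frames=[5,1] (faults so far: 2)
  step 2: ref 1 -> HIT, frames=[5,1] (faults so far: 2)
  step 3: ref 4 -> FAULT, evict 5, frames=[4,1] (faults so far: 3)
  step 4: ref 1 -> HIT, frames=[4,1] (faults so far: 3)
  step 5: ref 5 -> FAULT, evict 1, frames=[4,5] (faults so far: 4)
  step 6: ref 5 -> HIT, frames=[4,5] (faults so far: 4)
  step 7: ref 4 -> HIT, frames=[4,5] (faults so far: 4)
  step 8: ref 1 -> FAULT, evict 4, frames=[1,5] (faults so far: 5)
  step 9: ref 4 -> FAULT, evict 5, frames=[1,4] (faults so far: 6)
  FIFO total faults: 6
--- LRU ---
  step 0: ref 5 -> FAULT, frames=[5,-] (faults so far: 1)
  step 1: ref 1 -> FAULT, frames=[5,1] (faults so far: 2)
  step 2: ref 1 -> HIT, frames=[5,1] (faults so far: 2)
  step 3: ref 4 -> FAULT, evict 5, frames=[4,1] (faults so far: 3)
  step 4: ref 1 -> HIT, frames=[4,1] (faults so far: 3)
  step 5: ref 5 -> FAULT, evict 4, frames=[5,1] (faults so far: 4)
  step 6: ref 5 -> HIT, frames=[5,1] (faults so far: 4)
  step 7: ref 4 -> FAULT, evict 1, frames=[5,4] (faults so far: 5)
  step 8: ref 1 -> FAULT, evict 5, frames=[1,4] (faults so far: 6)
  step 9: ref 4 -> HIT, frames=[1,4] (faults so far: 6)
  LRU total faults: 6
--- Optimal ---
  step 0: ref 5 -> FAULT, frames=[5,-] (faults so far: 1)
  step 1: ref 1 -> FAULT, frames=[5,1] (faults so far: 2)
  step 2: ref 1 -> HIT, frames=[5,1] (faults so far: 2)
  step 3: ref 4 -> FAULT, evict 5, frames=[4,1] (faults so far: 3)
  step 4: ref 1 -> HIT, frames=[4,1] (faults so far: 3)
  step 5: ref 5 -> FAULT, evict 1, frames=[4,5] (faults so far: 4)
  step 6: ref 5 -> HIT, frames=[4,5] (faults so far: 4)
  step 7: ref 4 -> HIT, frames=[4,5] (faults so far: 4)
  step 8: ref 1 -> FAULT, evict 5, frames=[4,1] (faults so far: 5)
  step 9: ref 4 -> HIT, frames=[4,1] (faults so far: 5)
  Optimal total faults: 5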